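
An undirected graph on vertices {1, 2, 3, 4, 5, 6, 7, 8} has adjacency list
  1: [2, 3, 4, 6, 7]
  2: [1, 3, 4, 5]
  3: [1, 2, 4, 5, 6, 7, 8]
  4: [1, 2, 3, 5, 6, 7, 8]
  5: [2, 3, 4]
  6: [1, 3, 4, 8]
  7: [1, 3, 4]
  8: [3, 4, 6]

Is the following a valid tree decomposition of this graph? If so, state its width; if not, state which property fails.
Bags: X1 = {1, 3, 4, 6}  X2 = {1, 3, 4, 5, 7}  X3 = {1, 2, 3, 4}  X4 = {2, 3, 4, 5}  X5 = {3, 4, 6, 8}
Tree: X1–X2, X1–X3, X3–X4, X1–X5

A tree decomposition must satisfy three properties: every vertex lies in some bag; for every edge, both endpoints lie together in some bag; and for every vertex, the bags containing it form a connected subtree. Here bags containing vertex 5 are not connected in the tree, so the decomposition is invalid.

No — bags containing vertex 5 are not connected in the tree.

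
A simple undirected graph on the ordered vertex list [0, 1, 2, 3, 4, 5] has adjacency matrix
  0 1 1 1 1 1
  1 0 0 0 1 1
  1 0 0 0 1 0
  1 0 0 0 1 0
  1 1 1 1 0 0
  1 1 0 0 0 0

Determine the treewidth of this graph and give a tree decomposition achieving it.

Every bag has size at most 3, so the width is 3 − 1 = 2 and tw(G) ≤ 2. For the lower bound, the 3 vertices {0, 1, 4} are pairwise adjacent, and any tree decomposition puts a clique entirely inside one bag — forcing width ≥ 2. The upper and lower bounds meet at 2, so that is the treewidth.

Treewidth 2.
Bags: B1 = {0, 1, 4}  B2 = {0, 2, 4}  B3 = {0, 1, 5}  B4 = {0, 3, 4}
Tree: B1–B2, B1–B3, B1–B4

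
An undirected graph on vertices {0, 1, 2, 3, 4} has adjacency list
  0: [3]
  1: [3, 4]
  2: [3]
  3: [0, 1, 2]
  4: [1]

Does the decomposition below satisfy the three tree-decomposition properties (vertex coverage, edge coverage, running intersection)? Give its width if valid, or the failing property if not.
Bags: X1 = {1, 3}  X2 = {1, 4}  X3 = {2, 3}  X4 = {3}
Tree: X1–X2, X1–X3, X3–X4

A tree decomposition must satisfy three properties: every vertex lies in some bag; for every edge, both endpoints lie together in some bag; and for every vertex, the bags containing it form a connected subtree. Here vertex 0 appears in no bag, so the decomposition is invalid.

No — vertex 0 appears in no bag.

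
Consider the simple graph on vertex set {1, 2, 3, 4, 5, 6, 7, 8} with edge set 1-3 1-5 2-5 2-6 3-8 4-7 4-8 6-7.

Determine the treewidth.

2

A width-2 tree decomposition is:
Bags: B1 = {1, 3, 5}  B2 = {2, 3, 5}  B3 = {2, 3, 6}  B4 = {3, 6, 7}  B5 = {3, 4, 7}  B6 = {3, 4, 8}
Tree: B1–B2, B2–B3, B3–B4, B4–B5, B5–B6
The largest bag has 3 vertices, giving width 2; this decomposition certifies tw(G) ≤ 2. The edges 3–1–5–2–6–7–4–8–3 form a cycle, so G is not a tree and its treewidth is at least 2. Therefore the treewidth is 2.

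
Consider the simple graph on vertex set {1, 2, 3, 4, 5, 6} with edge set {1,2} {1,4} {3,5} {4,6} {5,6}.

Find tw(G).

1

A width-1 tree decomposition is:
Bags: B1 = {3, 5}  B2 = {5, 6}  B3 = {4, 6}  B4 = {1, 4}  B5 = {1, 2}
Tree: B1–B2, B2–B3, B3–B4, B4–B5
The largest bag has 2 vertices, giving width 1; this decomposition certifies tw(G) ≤ 1. Since G has at least one edge (e.g. 3–5), it is not an edgeless graph, so tw(G) ≥ 1. Hence tw(G) = 1 exactly.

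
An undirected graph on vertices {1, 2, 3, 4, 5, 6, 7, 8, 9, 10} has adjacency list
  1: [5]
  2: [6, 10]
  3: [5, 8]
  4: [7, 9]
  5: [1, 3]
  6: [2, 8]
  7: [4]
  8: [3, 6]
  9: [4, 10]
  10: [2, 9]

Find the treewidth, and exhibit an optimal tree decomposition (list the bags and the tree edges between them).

The largest bag has 2 vertices, giving width 1; this decomposition certifies tw(G) ≤ 1. G has an edge, so its treewidth is at least 1. Combining the bounds, tw(G) = 1.

Treewidth 1.
One such decomposition:
Bags: B1 = {1, 5}  B2 = {3, 5}  B3 = {3, 8}  B4 = {6, 8}  B5 = {2, 6}  B6 = {2, 10}  B7 = {9, 10}  B8 = {4, 9}  B9 = {4, 7}
Tree: B1–B2, B2–B3, B3–B4, B4–B5, B5–B6, B6–B7, B7–B8, B8–B9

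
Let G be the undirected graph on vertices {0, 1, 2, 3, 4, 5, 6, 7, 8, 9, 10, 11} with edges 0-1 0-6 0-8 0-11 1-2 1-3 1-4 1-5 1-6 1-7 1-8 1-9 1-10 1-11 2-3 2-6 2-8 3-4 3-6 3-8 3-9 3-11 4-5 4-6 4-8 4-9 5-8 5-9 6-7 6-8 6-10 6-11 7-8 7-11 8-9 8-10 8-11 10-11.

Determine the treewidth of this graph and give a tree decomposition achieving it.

Every bag has size at most 5, so the width is 5 − 1 = 4 and tw(G) ≤ 4. Conversely, {1, 3, 4, 8, 9} is a clique of size 5, and the vertices of any clique must share a bag in every tree decomposition; so some bag has ≥ 5 vertices and tw(G) ≥ 4. The upper and lower bounds meet at 4, so that is the treewidth.

Treewidth 4.
One optimal decomposition is:
Bags: B1 = {1, 2, 3, 6, 8}  B2 = {1, 3, 6, 8, 11}  B3 = {1, 3, 4, 6, 8}  B4 = {1, 6, 7, 8, 11}  B5 = {1, 3, 4, 8, 9}  B6 = {1, 6, 8, 10, 11}  B7 = {1, 4, 5, 8, 9}  B8 = {0, 1, 6, 8, 11}
Tree: B1–B2, B1–B3, B2–B4, B3–B5, B4–B6, B5–B7, B4–B8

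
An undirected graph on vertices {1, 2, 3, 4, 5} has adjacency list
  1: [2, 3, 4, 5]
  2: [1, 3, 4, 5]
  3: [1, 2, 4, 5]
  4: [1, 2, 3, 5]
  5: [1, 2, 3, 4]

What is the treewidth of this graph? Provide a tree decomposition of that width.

A single bag containing all 5 vertices is trivially a valid decomposition of width 4. On the other hand G contains the 5-clique {1, 2, 3, 4, 5}. A clique must lie in a single bag of any decomposition, so no decomposition can have width below 4. Combining the bounds, tw(G) = 4.

Treewidth 4.
Bags: B1 = {1, 2, 3, 4, 5}
Tree: (single bag)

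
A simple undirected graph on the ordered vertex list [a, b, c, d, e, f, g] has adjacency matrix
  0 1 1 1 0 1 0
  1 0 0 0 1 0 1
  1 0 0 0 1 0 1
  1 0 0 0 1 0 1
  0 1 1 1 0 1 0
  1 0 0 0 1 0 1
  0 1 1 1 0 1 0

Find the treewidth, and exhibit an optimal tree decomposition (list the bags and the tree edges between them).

Treewidth 3.
Bags: B1 = {a, b, e, g}  B2 = {a, e, f, g}  B3 = {a, c, e, g}  B4 = {a, d, e, g}
Tree: B1–B2, B2–B3, B3–B4

The largest bag has 4 vertices, giving width 3; this decomposition certifies tw(G) ≤ 3. For the lower bound: the 4 vertex sets {b,g}, {a,f}, {e}, {c} are disjoint, each induces a connected subgraph, and every pair is joined by at least one edge of G. Contracting each set to a single vertex therefore yields K_{4} as a minor, and since treewidth is minor-monotone, tw(G) ≥ tw(K_{4}) = 3. Therefore the treewidth is 3.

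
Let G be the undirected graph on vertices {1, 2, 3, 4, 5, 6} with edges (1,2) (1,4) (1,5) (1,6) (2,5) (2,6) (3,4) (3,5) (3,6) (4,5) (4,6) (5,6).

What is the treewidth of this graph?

3

A width-3 tree decomposition is:
Bags: B1 = {1, 4, 5, 6}  B2 = {3, 4, 5, 6}  B3 = {1, 2, 5, 6}
Tree: B1–B2, B1–B3
The largest bag has 4 vertices, giving width 3; this decomposition certifies tw(G) ≤ 3. Conversely, {1, 2, 5, 6} is a clique of size 4, and the vertices of any clique must share a bag in every tree decomposition; so some bag has ≥ 4 vertices and tw(G) ≥ 3. The upper and lower bounds meet at 3, so that is the treewidth.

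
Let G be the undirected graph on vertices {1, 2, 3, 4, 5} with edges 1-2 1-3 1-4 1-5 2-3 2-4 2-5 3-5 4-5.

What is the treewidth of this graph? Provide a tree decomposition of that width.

Treewidth 3.
One such decomposition:
Bags: B1 = {1, 2, 4, 5}  B2 = {1, 2, 3, 5}
Tree: B1–B2

The largest bag has 4 vertices, giving width 3; this decomposition certifies tw(G) ≤ 3. Conversely, {1, 2, 3, 5} is a clique of size 4, and the vertices of any clique must share a bag in every tree decomposition; so some bag has ≥ 4 vertices and tw(G) ≥ 3. Therefore the treewidth is 3.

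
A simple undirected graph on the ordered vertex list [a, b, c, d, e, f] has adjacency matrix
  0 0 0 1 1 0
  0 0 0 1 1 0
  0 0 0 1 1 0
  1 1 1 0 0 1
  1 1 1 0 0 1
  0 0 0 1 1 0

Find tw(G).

2

A width-2 tree decomposition is:
Bags: B1 = {b, d, e}  B2 = {c, d, e}  B3 = {a, d, e}  B4 = {d, e, f}
Tree: B1–B2, B2–B3, B3–B4
Each bag holds 3 vertices, so the decomposition has width 2, which upper-bounds the treewidth. Since b–d–c–e–b is a cycle in G, G is not acyclic. Forests are exactly the graphs of treewidth ≤ 1, so tw(G) ≥ 2. Combining the bounds, tw(G) = 2.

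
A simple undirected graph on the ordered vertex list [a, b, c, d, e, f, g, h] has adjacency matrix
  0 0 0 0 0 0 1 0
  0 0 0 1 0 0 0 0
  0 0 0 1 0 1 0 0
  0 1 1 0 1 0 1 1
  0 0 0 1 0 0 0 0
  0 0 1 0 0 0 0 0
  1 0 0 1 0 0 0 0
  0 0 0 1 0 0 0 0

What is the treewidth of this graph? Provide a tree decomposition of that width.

Each bag holds 2 vertices, so the decomposition has width 1, which upper-bounds the treewidth. Any graph with an edge has treewidth ≥ 1, and G has the edge g–d. The upper and lower bounds meet at 1, so that is the treewidth.

Treewidth 1.
One such decomposition:
Bags: B1 = {d, g}  B2 = {a, g}  B3 = {d, h}  B4 = {d, e}  B5 = {b, d}  B6 = {c, d}  B7 = {c, f}
Tree: B1–B2, B1–B3, B3–B4, B1–B5, B4–B6, B6–B7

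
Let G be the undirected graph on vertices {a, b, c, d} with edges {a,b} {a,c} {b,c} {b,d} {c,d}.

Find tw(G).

2

A width-2 tree decomposition is:
Bags: B1 = {a, b, c}  B2 = {b, c, d}
Tree: B1–B2
The largest bag has 3 vertices, giving width 2; this decomposition certifies tw(G) ≤ 2. For the lower bound, the 3 vertices {b, c, d} are pairwise adjacent, and any tree decomposition puts a clique entirely inside one bag — forcing width ≥ 2. The upper and lower bounds meet at 2, so that is the treewidth.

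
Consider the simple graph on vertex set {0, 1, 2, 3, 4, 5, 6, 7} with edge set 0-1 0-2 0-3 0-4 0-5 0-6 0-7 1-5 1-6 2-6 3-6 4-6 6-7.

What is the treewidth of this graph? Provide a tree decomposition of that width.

Treewidth 2.
One optimal decomposition is:
Bags: B1 = {0, 2, 6}  B2 = {0, 1, 6}  B3 = {0, 3, 6}  B4 = {0, 6, 7}  B5 = {0, 4, 6}  B6 = {0, 1, 5}
Tree: B1–B2, B2–B3, B1–B4, B4–B5, B2–B6

Each bag holds 3 vertices, so the decomposition has width 2, which upper-bounds the treewidth. On the other hand G contains the 3-clique {0, 1, 5}. A clique must lie in a single bag of any decomposition, so no decomposition can have width below 2. Combining the bounds, tw(G) = 2.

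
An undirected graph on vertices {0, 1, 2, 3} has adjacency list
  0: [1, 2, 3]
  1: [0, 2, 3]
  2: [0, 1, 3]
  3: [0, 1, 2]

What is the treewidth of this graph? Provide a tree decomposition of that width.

With just one bag of size 4, the width is 4 − 1 = 3, so tw(G) ≤ 3. On the other hand G contains the 4-clique {0, 1, 2, 3}. A clique must lie in a single bag of any decomposition, so no decomposition can have width below 3. The upper and lower bounds meet at 3, so that is the treewidth.

Treewidth 3.
One optimal decomposition is:
Bags: B1 = {0, 1, 2, 3}
Tree: (single bag)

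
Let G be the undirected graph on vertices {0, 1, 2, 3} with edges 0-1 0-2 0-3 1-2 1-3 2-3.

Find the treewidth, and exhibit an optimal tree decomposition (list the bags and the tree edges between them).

A single bag containing all 4 vertices is trivially a valid decomposition of width 3. For the lower bound, the 4 vertices {0, 1, 2, 3} are pairwise adjacent, and any tree decomposition puts a clique entirely inside one bag — forcing width ≥ 3. The upper and lower bounds meet at 3, so that is the treewidth.

Treewidth 3.
One optimal decomposition is:
Bags: B1 = {0, 1, 2, 3}
Tree: (single bag)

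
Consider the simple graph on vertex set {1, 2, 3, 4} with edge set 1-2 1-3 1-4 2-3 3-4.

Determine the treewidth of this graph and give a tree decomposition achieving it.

The largest bag has 3 vertices, giving width 2; this decomposition certifies tw(G) ≤ 2. Conversely, {1, 2, 3} is a clique of size 3, and the vertices of any clique must share a bag in every tree decomposition; so some bag has ≥ 3 vertices and tw(G) ≥ 2. The upper and lower bounds meet at 2, so that is the treewidth.

Treewidth 2.
One such decomposition:
Bags: B1 = {1, 3, 4}  B2 = {1, 2, 3}
Tree: B1–B2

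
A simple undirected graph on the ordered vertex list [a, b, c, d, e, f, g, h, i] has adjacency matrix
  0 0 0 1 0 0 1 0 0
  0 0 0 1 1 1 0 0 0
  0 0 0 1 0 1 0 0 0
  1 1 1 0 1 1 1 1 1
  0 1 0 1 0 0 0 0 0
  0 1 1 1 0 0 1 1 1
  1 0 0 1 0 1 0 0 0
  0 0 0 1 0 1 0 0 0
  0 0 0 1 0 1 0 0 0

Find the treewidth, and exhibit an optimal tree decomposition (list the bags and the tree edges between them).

Treewidth 2.
Bags: B1 = {b, d, f}  B2 = {d, f, i}  B3 = {b, d, e}  B4 = {d, f, g}  B5 = {c, d, f}  B6 = {a, d, g}  B7 = {d, f, h}
Tree: B1–B2, B1–B3, B2–B4, B1–B5, B4–B6, B5–B7

Every bag has size at most 3, so the width is 3 − 1 = 2 and tw(G) ≤ 2. Conversely, {a, d, g} is a clique of size 3, and the vertices of any clique must share a bag in every tree decomposition; so some bag has ≥ 3 vertices and tw(G) ≥ 2. The upper and lower bounds meet at 2, so that is the treewidth.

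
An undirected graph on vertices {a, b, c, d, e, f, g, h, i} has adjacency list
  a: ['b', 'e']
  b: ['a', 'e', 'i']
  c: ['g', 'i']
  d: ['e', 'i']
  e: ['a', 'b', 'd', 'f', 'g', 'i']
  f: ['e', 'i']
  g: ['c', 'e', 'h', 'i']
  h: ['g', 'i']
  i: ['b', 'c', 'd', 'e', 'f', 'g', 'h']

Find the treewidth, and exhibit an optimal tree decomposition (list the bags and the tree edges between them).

Treewidth 2.
One optimal decomposition is:
Bags: B1 = {d, e, i}  B2 = {e, g, i}  B3 = {g, h, i}  B4 = {c, g, i}  B5 = {b, e, i}  B6 = {a, b, e}  B7 = {e, f, i}
Tree: B1–B2, B2–B3, B3–B4, B2–B5, B5–B6, B1–B7

The largest bag has 3 vertices, giving width 2; this decomposition certifies tw(G) ≤ 2. On the other hand G contains the 3-clique {a, b, e}. A clique must lie in a single bag of any decomposition, so no decomposition can have width below 2. The upper and lower bounds meet at 2, so that is the treewidth.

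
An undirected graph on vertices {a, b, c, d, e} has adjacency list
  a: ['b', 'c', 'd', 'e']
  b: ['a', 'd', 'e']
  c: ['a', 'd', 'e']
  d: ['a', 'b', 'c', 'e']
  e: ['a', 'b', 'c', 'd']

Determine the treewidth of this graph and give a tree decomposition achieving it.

Every bag has size at most 4, so the width is 4 − 1 = 3 and tw(G) ≤ 3. For the lower bound, the 4 vertices {a, c, d, e} are pairwise adjacent, and any tree decomposition puts a clique entirely inside one bag — forcing width ≥ 3. Therefore the treewidth is 3.

Treewidth 3.
One optimal decomposition is:
Bags: B1 = {a, c, d, e}  B2 = {a, b, d, e}
Tree: B1–B2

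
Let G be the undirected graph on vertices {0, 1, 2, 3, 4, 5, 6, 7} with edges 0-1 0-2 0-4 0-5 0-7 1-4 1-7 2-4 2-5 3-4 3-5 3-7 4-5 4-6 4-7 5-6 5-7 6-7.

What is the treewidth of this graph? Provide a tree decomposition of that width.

Treewidth 3.
One optimal decomposition is:
Bags: B1 = {3, 4, 5, 7}  B2 = {0, 4, 5, 7}  B3 = {4, 5, 6, 7}  B4 = {0, 2, 4, 5}  B5 = {0, 1, 4, 7}
Tree: B1–B2, B2–B3, B2–B4, B2–B5

Each bag holds 4 vertices, so the decomposition has width 3, which upper-bounds the treewidth. Conversely, {0, 1, 4, 7} is a clique of size 4, and the vertices of any clique must share a bag in every tree decomposition; so some bag has ≥ 4 vertices and tw(G) ≥ 3. Combining the bounds, tw(G) = 3.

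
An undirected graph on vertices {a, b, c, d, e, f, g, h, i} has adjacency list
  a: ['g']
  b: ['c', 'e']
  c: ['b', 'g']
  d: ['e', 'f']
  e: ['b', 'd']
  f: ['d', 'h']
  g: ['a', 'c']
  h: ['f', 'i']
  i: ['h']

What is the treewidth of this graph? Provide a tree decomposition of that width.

Every bag has size at most 2, so the width is 2 − 1 = 1 and tw(G) ≤ 1. Any graph with an edge has treewidth ≥ 1, and G has the edge i–h. The upper and lower bounds meet at 1, so that is the treewidth.

Treewidth 1.
One such decomposition:
Bags: B1 = {h, i}  B2 = {f, h}  B3 = {d, f}  B4 = {d, e}  B5 = {b, e}  B6 = {b, c}  B7 = {c, g}  B8 = {a, g}
Tree: B1–B2, B2–B3, B3–B4, B4–B5, B5–B6, B6–B7, B7–B8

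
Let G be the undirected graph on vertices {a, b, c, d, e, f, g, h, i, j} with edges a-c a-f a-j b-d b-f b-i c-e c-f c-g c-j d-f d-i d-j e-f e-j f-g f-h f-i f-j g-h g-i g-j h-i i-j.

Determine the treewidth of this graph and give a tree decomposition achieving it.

Treewidth 3.
One optimal decomposition is:
Bags: B1 = {f, g, i, j}  B2 = {d, f, i, j}  B3 = {f, g, h, i}  B4 = {c, f, g, j}  B5 = {a, c, f, j}  B6 = {b, d, f, i}  B7 = {c, e, f, j}
Tree: B1–B2, B1–B3, B1–B4, B4–B5, B2–B6, B5–B7

Each bag holds 4 vertices, so the decomposition has width 3, which upper-bounds the treewidth. On the other hand G contains the 4-clique {d, f, i, j}. A clique must lie in a single bag of any decomposition, so no decomposition can have width below 3. The upper and lower bounds meet at 3, so that is the treewidth.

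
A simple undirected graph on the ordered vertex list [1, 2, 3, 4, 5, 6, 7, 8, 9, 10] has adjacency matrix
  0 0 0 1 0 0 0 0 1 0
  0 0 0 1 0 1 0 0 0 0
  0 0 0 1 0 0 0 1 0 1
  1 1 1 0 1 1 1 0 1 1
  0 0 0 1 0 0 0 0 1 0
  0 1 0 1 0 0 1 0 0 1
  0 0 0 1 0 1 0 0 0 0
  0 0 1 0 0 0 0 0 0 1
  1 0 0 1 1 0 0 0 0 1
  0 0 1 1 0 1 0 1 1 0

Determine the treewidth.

A width-2 tree decomposition is:
Bags: B1 = {3, 4, 10}  B2 = {4, 9, 10}  B3 = {1, 4, 9}  B4 = {4, 5, 9}  B5 = {4, 6, 10}  B6 = {3, 8, 10}  B7 = {4, 6, 7}  B8 = {2, 4, 6}
Tree: B1–B2, B2–B3, B2–B4, B2–B5, B1–B6, B5–B7, B7–B8
Every bag has size at most 3, so the width is 3 − 1 = 2 and tw(G) ≤ 2. Conversely, {3, 8, 10} is a clique of size 3, and the vertices of any clique must share a bag in every tree decomposition; so some bag has ≥ 3 vertices and tw(G) ≥ 2. The upper and lower bounds meet at 2, so that is the treewidth.

2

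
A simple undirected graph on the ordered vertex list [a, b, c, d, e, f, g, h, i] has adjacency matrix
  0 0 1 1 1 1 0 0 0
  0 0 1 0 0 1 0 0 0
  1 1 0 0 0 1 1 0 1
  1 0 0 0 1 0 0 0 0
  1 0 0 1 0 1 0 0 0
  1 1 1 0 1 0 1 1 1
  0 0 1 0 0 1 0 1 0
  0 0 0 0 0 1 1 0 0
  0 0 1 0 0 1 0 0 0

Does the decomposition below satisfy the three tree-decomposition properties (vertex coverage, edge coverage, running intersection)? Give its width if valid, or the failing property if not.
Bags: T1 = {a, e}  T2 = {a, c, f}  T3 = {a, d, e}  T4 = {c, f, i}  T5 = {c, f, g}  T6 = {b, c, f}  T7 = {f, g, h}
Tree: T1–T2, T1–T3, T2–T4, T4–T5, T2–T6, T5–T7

No — edge (f,e) lies in no bag.

A tree decomposition must satisfy three properties: every vertex lies in some bag; for every edge, both endpoints lie together in some bag; and for every vertex, the bags containing it form a connected subtree. Here edge (f,e) lies in no bag, so the decomposition is invalid.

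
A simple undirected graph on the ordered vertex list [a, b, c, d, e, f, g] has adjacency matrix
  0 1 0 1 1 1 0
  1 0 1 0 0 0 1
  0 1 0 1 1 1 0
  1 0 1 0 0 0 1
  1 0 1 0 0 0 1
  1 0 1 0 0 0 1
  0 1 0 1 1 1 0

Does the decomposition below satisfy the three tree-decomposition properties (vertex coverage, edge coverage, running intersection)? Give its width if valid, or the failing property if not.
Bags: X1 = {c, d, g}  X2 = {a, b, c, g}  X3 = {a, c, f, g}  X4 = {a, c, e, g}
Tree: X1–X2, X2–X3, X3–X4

No — edge (a,d) lies in no bag.

A tree decomposition must satisfy three properties: every vertex lies in some bag; for every edge, both endpoints lie together in some bag; and for every vertex, the bags containing it form a connected subtree. Here edge (a,d) lies in no bag, so the decomposition is invalid.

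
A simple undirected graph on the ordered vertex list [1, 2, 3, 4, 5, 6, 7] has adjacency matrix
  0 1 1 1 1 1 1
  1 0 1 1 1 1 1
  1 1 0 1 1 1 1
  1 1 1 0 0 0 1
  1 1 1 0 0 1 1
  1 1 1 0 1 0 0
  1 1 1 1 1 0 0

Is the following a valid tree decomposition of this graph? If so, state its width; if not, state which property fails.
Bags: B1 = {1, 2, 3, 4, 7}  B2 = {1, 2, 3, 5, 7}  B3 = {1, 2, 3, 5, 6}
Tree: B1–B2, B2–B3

Vertex coverage: the bags together contain {1, 2, 3, 4, 5, 6, 7}, the full vertex set. Edge coverage: each edge of G has both endpoints in at least one bag. Running intersection: for every vertex, the bags containing it form a connected subtree. All three properties hold, so this is a valid tree decomposition of width max|bag| − 1 = 4, and hence tw(G) ≤ 4.

Yes; width 4.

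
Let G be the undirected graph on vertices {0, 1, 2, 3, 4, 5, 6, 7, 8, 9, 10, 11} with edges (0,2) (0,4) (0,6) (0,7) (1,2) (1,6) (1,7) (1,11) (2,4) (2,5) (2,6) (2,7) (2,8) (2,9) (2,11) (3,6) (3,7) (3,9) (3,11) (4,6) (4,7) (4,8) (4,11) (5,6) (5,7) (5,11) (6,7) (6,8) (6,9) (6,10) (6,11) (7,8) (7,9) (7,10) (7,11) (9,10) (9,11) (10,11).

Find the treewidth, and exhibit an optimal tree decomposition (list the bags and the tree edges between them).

The largest bag has 5 vertices, giving width 4; this decomposition certifies tw(G) ≤ 4. Conversely, {6, 7, 9, 10, 11} is a clique of size 5, and the vertices of any clique must share a bag in every tree decomposition; so some bag has ≥ 5 vertices and tw(G) ≥ 4. The upper and lower bounds meet at 4, so that is the treewidth.

Treewidth 4.
One optimal decomposition is:
Bags: B1 = {2, 6, 7, 9, 11}  B2 = {2, 4, 6, 7, 11}  B3 = {2, 5, 6, 7, 11}  B4 = {3, 6, 7, 9, 11}  B5 = {1, 2, 6, 7, 11}  B6 = {6, 7, 9, 10, 11}  B7 = {2, 4, 6, 7, 8}  B8 = {0, 2, 4, 6, 7}
Tree: B1–B2, B2–B3, B1–B4, B3–B5, B1–B6, B2–B7, B7–B8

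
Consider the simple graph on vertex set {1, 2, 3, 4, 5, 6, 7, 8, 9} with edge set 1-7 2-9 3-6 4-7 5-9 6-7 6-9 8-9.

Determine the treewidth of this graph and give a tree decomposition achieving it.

Treewidth 1.
One optimal decomposition is:
Bags: B1 = {6, 9}  B2 = {3, 6}  B3 = {6, 7}  B4 = {1, 7}  B5 = {5, 9}  B6 = {8, 9}  B7 = {4, 7}  B8 = {2, 9}
Tree: B1–B2, B2–B3, B3–B4, B1–B5, B1–B6, B4–B7, B1–B8

The largest bag has 2 vertices, giving width 1; this decomposition certifies tw(G) ≤ 1. Any graph with an edge has treewidth ≥ 1, and G has the edge 6–9. Therefore the treewidth is 1.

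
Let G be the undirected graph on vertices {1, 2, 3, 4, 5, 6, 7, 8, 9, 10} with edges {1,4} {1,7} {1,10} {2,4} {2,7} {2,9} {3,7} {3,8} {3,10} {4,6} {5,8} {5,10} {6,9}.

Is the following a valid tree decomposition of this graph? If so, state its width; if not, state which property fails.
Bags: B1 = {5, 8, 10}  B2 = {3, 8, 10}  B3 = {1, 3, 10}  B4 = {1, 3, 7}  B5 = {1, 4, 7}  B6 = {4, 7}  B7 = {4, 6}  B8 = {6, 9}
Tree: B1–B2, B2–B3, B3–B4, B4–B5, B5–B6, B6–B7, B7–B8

No — vertex 2 appears in no bag.

A tree decomposition must satisfy three properties: every vertex lies in some bag; for every edge, both endpoints lie together in some bag; and for every vertex, the bags containing it form a connected subtree. Here vertex 2 appears in no bag, so the decomposition is invalid.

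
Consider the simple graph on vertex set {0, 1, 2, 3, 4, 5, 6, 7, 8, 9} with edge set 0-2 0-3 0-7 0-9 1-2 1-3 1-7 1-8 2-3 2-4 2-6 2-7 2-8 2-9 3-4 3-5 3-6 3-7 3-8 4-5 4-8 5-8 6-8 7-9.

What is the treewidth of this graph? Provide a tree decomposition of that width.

The largest bag has 4 vertices, giving width 3; this decomposition certifies tw(G) ≤ 3. For the lower bound, the 4 vertices {0, 2, 7, 9} are pairwise adjacent, and any tree decomposition puts a clique entirely inside one bag — forcing width ≥ 3. Therefore the treewidth is 3.

Treewidth 3.
Bags: B1 = {1, 2, 3, 8}  B2 = {2, 3, 4, 8}  B3 = {1, 2, 3, 7}  B4 = {3, 4, 5, 8}  B5 = {0, 2, 3, 7}  B6 = {0, 2, 7, 9}  B7 = {2, 3, 6, 8}
Tree: B1–B2, B1–B3, B2–B4, B3–B5, B5–B6, B2–B7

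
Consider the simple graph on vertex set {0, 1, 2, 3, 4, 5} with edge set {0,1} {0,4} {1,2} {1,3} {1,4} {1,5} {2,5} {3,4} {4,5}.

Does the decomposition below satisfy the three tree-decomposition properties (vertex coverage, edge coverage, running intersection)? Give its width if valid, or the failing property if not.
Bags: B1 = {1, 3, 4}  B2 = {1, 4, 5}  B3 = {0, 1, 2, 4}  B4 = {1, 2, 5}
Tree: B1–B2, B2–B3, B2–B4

A tree decomposition must satisfy three properties: every vertex lies in some bag; for every edge, both endpoints lie together in some bag; and for every vertex, the bags containing it form a connected subtree. Here bags containing vertex 2 are not connected in the tree, so the decomposition is invalid.

No — bags containing vertex 2 are not connected in the tree.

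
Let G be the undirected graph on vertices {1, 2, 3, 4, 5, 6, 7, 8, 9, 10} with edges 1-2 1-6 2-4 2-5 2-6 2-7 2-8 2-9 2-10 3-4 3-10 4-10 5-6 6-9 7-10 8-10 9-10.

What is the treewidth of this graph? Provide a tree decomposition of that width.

Treewidth 2.
One such decomposition:
Bags: B1 = {2, 9, 10}  B2 = {2, 8, 10}  B3 = {2, 7, 10}  B4 = {2, 6, 9}  B5 = {2, 4, 10}  B6 = {3, 4, 10}  B7 = {2, 5, 6}  B8 = {1, 2, 6}
Tree: B1–B2, B1–B3, B1–B4, B2–B5, B5–B6, B4–B7, B7–B8

Every bag has size at most 3, so the width is 3 − 1 = 2 and tw(G) ≤ 2. Conversely, {1, 2, 6} is a clique of size 3, and the vertices of any clique must share a bag in every tree decomposition; so some bag has ≥ 3 vertices and tw(G) ≥ 2. Combining the bounds, tw(G) = 2.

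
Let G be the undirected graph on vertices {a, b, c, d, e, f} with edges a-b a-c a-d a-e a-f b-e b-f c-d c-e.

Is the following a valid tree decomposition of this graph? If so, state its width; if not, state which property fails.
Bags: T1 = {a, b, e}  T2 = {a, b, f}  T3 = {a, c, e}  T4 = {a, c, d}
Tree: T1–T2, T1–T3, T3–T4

Vertex coverage: the bags together contain {a, b, c, d, e, f}, the full vertex set. Edge coverage: each edge of G has both endpoints in at least one bag. Running intersection: for every vertex, the bags containing it form a connected subtree. All three properties hold, so this is a valid tree decomposition of width max|bag| − 1 = 2, and hence tw(G) ≤ 2.

Yes; width 2.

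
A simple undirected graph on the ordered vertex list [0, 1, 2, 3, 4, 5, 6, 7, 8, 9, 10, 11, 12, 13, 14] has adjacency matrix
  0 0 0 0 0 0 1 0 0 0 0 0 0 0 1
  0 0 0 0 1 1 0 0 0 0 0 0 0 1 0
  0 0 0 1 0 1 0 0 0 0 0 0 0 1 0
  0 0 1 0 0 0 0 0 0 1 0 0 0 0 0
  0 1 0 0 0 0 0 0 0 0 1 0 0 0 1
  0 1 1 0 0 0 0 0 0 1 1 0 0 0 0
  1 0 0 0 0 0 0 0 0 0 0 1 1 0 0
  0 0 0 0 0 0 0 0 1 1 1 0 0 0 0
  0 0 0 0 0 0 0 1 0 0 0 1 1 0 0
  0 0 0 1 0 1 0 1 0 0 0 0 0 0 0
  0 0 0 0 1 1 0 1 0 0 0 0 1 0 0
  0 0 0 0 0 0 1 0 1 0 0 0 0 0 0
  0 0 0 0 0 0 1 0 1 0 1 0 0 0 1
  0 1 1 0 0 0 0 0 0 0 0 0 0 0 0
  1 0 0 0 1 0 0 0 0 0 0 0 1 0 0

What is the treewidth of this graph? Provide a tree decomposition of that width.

Treewidth 3.
One optimal decomposition is:
Bags: B1 = {0, 6, 8, 11}  B2 = {0, 6, 8, 12}  B3 = {0, 8, 12, 14}  B4 = {7, 8, 12, 14}  B5 = {7, 10, 12, 14}  B6 = {4, 7, 10, 14}  B7 = {4, 7, 9, 10}  B8 = {4, 5, 9, 10}  B9 = {1, 4, 5, 9}  B10 = {1, 3, 5, 9}  B11 = {1, 2, 3, 5}  B12 = {1, 2, 3, 13}
Tree: B1–B2, B2–B3, B3–B4, B4–B5, B5–B6, B6–B7, B7–B8, B8–B9, B9–B10, B10–B11, B11–B12

Each bag holds 4 vertices, so the decomposition has width 3, which upper-bounds the treewidth. For the lower bound: the 4 vertex sets {0,6,11}, {8}, {12}, {4,7,10,14} are disjoint, each induces a connected subgraph, and every pair is joined by at least one edge of G. Contracting each set to a single vertex therefore yields K_{4} as a minor, and since treewidth is minor-monotone, tw(G) ≥ tw(K_{4}) = 3. Hence tw(G) = 3 exactly.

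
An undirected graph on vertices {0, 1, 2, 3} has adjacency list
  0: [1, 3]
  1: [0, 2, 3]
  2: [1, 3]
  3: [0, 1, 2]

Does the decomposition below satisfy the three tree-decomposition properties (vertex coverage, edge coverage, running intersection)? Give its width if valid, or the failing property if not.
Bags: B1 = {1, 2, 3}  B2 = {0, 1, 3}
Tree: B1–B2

Yes; width 2.

Every vertex of G appears in some bag (union = {0, 1, 2, 3}); every edge is covered by a bag; and for each vertex v the set of bags containing v is connected in the bag tree. The decomposition is therefore valid. The largest bag has 3 vertices, so the width is 2.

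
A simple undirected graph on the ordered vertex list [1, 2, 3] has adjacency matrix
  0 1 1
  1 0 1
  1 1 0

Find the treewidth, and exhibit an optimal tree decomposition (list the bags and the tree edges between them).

A single bag containing all 3 vertices is trivially a valid decomposition of width 2. On the other hand G contains the 3-clique {1, 2, 3}. A clique must lie in a single bag of any decomposition, so no decomposition can have width below 2. Therefore the treewidth is 2.

Treewidth 2.
One such decomposition:
Bags: B1 = {1, 2, 3}
Tree: (single bag)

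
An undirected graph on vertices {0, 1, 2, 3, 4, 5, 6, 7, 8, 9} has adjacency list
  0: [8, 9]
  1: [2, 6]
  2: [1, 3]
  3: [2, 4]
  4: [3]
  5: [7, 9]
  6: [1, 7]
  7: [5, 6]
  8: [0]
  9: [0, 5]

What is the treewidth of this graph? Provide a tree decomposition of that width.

Each bag holds 2 vertices, so the decomposition has width 1, which upper-bounds the treewidth. Any graph with an edge has treewidth ≥ 1, and G has the edge 4–3. The upper and lower bounds meet at 1, so that is the treewidth.

Treewidth 1.
Bags: B1 = {3, 4}  B2 = {2, 3}  B3 = {1, 2}  B4 = {1, 6}  B5 = {6, 7}  B6 = {5, 7}  B7 = {5, 9}  B8 = {0, 9}  B9 = {0, 8}
Tree: B1–B2, B2–B3, B3–B4, B4–B5, B5–B6, B6–B7, B7–B8, B8–B9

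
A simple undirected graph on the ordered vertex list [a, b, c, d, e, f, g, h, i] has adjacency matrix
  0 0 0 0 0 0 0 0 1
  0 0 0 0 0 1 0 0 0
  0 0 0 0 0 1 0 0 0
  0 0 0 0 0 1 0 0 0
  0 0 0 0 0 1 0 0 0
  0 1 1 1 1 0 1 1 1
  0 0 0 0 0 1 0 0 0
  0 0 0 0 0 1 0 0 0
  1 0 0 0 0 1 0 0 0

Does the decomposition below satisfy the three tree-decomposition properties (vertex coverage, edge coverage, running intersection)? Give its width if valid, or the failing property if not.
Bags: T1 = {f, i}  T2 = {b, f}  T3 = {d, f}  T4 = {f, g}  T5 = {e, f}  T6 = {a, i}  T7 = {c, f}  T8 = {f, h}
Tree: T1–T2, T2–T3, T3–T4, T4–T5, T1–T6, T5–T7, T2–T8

Vertex coverage: the bags together contain {a, b, c, d, e, f, g, h, i}, the full vertex set. Edge coverage: each edge of G has both endpoints in at least one bag. Running intersection: for every vertex, the bags containing it form a connected subtree. All three properties hold, so this is a valid tree decomposition of width max|bag| − 1 = 1, and hence tw(G) ≤ 1.

Yes; width 1.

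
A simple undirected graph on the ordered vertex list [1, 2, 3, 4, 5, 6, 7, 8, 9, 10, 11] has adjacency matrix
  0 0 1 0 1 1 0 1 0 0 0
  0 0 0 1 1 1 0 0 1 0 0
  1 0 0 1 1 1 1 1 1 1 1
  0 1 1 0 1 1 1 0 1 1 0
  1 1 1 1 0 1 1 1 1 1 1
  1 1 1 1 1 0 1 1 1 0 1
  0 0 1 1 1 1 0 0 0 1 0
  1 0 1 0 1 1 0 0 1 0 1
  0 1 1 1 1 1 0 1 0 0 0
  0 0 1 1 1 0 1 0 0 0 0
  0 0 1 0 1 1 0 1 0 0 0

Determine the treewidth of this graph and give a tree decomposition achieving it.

Treewidth 4.
Bags: B1 = {3, 4, 5, 6, 7}  B2 = {3, 4, 5, 6, 9}  B3 = {3, 5, 6, 8, 9}  B4 = {2, 4, 5, 6, 9}  B5 = {1, 3, 5, 6, 8}  B6 = {3, 5, 6, 8, 11}  B7 = {3, 4, 5, 7, 10}
Tree: B1–B2, B2–B3, B2–B4, B3–B5, B3–B6, B1–B7

The largest bag has 5 vertices, giving width 4; this decomposition certifies tw(G) ≤ 4. For the lower bound, the 5 vertices {2, 4, 5, 6, 9} are pairwise adjacent, and any tree decomposition puts a clique entirely inside one bag — forcing width ≥ 4. Combining the bounds, tw(G) = 4.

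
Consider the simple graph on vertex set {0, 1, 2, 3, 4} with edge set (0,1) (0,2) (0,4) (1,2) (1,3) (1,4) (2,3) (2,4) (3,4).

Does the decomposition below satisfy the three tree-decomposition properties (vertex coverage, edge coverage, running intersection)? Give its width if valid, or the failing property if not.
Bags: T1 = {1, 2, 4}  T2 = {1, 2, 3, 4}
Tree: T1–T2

No — vertex 0 appears in no bag.

A tree decomposition must satisfy three properties: every vertex lies in some bag; for every edge, both endpoints lie together in some bag; and for every vertex, the bags containing it form a connected subtree. Here vertex 0 appears in no bag, so the decomposition is invalid.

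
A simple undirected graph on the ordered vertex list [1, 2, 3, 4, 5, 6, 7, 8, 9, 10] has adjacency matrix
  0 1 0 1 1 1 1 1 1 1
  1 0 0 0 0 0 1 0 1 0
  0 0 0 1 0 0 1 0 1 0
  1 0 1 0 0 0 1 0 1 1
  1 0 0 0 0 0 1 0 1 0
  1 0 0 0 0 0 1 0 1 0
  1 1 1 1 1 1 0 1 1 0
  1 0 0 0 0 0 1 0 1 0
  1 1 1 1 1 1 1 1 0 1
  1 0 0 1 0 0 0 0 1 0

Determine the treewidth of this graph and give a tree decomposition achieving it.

Every bag has size at most 4, so the width is 4 − 1 = 3 and tw(G) ≤ 3. Conversely, {1, 4, 9, 10} is a clique of size 4, and the vertices of any clique must share a bag in every tree decomposition; so some bag has ≥ 4 vertices and tw(G) ≥ 3. Combining the bounds, tw(G) = 3.

Treewidth 3.
One optimal decomposition is:
Bags: B1 = {1, 2, 7, 9}  B2 = {1, 4, 7, 9}  B3 = {1, 5, 7, 9}  B4 = {1, 7, 8, 9}  B5 = {3, 4, 7, 9}  B6 = {1, 6, 7, 9}  B7 = {1, 4, 9, 10}
Tree: B1–B2, B2–B3, B1–B4, B2–B5, B1–B6, B2–B7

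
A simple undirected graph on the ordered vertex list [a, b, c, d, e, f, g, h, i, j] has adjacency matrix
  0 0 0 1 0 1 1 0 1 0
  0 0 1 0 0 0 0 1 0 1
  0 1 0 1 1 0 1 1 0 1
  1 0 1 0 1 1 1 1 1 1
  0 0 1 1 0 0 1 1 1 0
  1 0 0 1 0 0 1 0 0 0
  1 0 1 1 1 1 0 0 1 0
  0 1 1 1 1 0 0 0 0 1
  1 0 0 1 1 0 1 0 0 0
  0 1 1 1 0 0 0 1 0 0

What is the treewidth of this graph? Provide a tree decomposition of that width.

Treewidth 3.
One optimal decomposition is:
Bags: B1 = {c, d, h, j}  B2 = {c, d, e, h}  B3 = {c, d, e, g}  B4 = {d, e, g, i}  B5 = {a, d, g, i}  B6 = {b, c, h, j}  B7 = {a, d, f, g}
Tree: B1–B2, B2–B3, B3–B4, B4–B5, B1–B6, B5–B7

Every bag has size at most 4, so the width is 4 − 1 = 3 and tw(G) ≤ 3. For the lower bound, the 4 vertices {c, d, e, g} are pairwise adjacent, and any tree decomposition puts a clique entirely inside one bag — forcing width ≥ 3. Combining the bounds, tw(G) = 3.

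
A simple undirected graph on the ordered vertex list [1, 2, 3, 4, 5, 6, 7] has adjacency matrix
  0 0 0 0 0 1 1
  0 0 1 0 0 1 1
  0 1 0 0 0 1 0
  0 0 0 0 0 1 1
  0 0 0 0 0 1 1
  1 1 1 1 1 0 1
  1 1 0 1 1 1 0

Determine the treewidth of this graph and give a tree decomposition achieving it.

Every bag has size at most 3, so the width is 3 − 1 = 2 and tw(G) ≤ 2. For the lower bound, the 3 vertices {2, 3, 6} are pairwise adjacent, and any tree decomposition puts a clique entirely inside one bag — forcing width ≥ 2. Combining the bounds, tw(G) = 2.

Treewidth 2.
Bags: B1 = {2, 6, 7}  B2 = {1, 6, 7}  B3 = {4, 6, 7}  B4 = {2, 3, 6}  B5 = {5, 6, 7}
Tree: B1–B2, B2–B3, B1–B4, B3–B5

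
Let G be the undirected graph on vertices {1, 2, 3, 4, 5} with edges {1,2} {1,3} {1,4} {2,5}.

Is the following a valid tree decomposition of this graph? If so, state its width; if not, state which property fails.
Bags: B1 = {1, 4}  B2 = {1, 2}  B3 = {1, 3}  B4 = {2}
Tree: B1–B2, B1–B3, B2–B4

A tree decomposition must satisfy three properties: every vertex lies in some bag; for every edge, both endpoints lie together in some bag; and for every vertex, the bags containing it form a connected subtree. Here vertex 5 appears in no bag, so the decomposition is invalid.

No — vertex 5 appears in no bag.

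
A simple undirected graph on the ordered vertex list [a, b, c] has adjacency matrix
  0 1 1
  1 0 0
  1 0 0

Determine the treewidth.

1

A width-1 tree decomposition is:
Bags: B1 = {a, c}  B2 = {a, b}
Tree: B1–B2
Every bag has size at most 2, so the width is 2 − 1 = 1 and tw(G) ≤ 1. G has an edge, so its treewidth is at least 1. Combining the bounds, tw(G) = 1.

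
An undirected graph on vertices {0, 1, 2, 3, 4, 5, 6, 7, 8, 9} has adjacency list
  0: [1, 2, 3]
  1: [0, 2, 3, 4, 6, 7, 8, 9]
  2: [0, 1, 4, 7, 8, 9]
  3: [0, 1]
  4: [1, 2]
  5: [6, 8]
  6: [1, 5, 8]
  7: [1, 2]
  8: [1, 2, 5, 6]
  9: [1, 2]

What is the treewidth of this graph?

2

A width-2 tree decomposition is:
Bags: B1 = {1, 2, 4}  B2 = {1, 2, 8}  B3 = {1, 6, 8}  B4 = {1, 2, 9}  B5 = {0, 1, 2}  B6 = {1, 2, 7}  B7 = {0, 1, 3}  B8 = {5, 6, 8}
Tree: B1–B2, B2–B3, B1–B4, B1–B5, B1–B6, B5–B7, B3–B8
Every bag has size at most 3, so the width is 3 − 1 = 2 and tw(G) ≤ 2. On the other hand G contains the 3-clique {0, 1, 2}. A clique must lie in a single bag of any decomposition, so no decomposition can have width below 2. Therefore the treewidth is 2.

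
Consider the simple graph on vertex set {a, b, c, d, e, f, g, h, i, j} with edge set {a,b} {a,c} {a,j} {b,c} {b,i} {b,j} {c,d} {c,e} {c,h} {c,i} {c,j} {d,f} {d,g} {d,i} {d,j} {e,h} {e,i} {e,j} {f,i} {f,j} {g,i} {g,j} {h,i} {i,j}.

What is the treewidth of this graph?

A width-3 tree decomposition is:
Bags: B1 = {c, d, i, j}  B2 = {b, c, i, j}  B3 = {d, f, i, j}  B4 = {c, e, i, j}  B5 = {c, e, h, i}  B6 = {d, g, i, j}  B7 = {a, b, c, j}
Tree: B1–B2, B1–B3, B2–B4, B4–B5, B3–B6, B2–B7
The largest bag has 4 vertices, giving width 3; this decomposition certifies tw(G) ≤ 3. Conversely, {a, b, c, j} is a clique of size 4, and the vertices of any clique must share a bag in every tree decomposition; so some bag has ≥ 4 vertices and tw(G) ≥ 3. Therefore the treewidth is 3.

3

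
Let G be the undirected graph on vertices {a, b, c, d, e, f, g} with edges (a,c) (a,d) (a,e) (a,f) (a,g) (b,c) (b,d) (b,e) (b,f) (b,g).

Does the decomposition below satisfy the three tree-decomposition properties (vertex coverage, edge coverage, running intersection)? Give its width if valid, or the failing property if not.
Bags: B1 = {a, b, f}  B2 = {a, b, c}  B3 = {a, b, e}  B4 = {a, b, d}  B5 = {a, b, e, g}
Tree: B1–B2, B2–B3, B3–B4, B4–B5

A tree decomposition must satisfy three properties: every vertex lies in some bag; for every edge, both endpoints lie together in some bag; and for every vertex, the bags containing it form a connected subtree. Here bags containing vertex e are not connected in the tree, so the decomposition is invalid.

No — bags containing vertex e are not connected in the tree.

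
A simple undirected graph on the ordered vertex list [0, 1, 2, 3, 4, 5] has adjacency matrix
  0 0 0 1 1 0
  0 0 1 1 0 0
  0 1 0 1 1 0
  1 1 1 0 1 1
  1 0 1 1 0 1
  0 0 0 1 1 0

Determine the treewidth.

A width-2 tree decomposition is:
Bags: B1 = {2, 3, 4}  B2 = {0, 3, 4}  B3 = {3, 4, 5}  B4 = {1, 2, 3}
Tree: B1–B2, B2–B3, B1–B4
Each bag holds 3 vertices, so the decomposition has width 2, which upper-bounds the treewidth. For the lower bound, the 3 vertices {1, 2, 3} are pairwise adjacent, and any tree decomposition puts a clique entirely inside one bag — forcing width ≥ 2. The upper and lower bounds meet at 2, so that is the treewidth.

2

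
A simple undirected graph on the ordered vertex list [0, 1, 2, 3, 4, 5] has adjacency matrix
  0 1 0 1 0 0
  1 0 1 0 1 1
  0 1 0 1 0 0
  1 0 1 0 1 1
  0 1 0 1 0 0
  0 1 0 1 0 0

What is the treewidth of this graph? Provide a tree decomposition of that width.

Treewidth 2.
Bags: B1 = {1, 3, 4}  B2 = {1, 2, 3}  B3 = {0, 1, 3}  B4 = {1, 3, 5}
Tree: B1–B2, B2–B3, B3–B4

Every bag has size at most 3, so the width is 3 − 1 = 2 and tw(G) ≤ 2. The edges 4–1–2–3–4 form a cycle, so G is not a tree and its treewidth is at least 2. Hence tw(G) = 2 exactly.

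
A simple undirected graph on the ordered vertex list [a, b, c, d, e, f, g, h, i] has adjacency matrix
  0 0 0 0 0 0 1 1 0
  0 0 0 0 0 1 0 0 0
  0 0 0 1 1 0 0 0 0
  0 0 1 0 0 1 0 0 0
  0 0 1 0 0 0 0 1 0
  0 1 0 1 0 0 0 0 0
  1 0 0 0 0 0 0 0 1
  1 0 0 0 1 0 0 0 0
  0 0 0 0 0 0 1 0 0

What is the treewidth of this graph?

1

A width-1 tree decomposition is:
Bags: B1 = {b, f}  B2 = {d, f}  B3 = {c, d}  B4 = {c, e}  B5 = {e, h}  B6 = {a, h}  B7 = {a, g}  B8 = {g, i}
Tree: B1–B2, B2–B3, B3–B4, B4–B5, B5–B6, B6–B7, B7–B8
Each bag holds 2 vertices, so the decomposition has width 1, which upper-bounds the treewidth. G has an edge, so its treewidth is at least 1. Therefore the treewidth is 1.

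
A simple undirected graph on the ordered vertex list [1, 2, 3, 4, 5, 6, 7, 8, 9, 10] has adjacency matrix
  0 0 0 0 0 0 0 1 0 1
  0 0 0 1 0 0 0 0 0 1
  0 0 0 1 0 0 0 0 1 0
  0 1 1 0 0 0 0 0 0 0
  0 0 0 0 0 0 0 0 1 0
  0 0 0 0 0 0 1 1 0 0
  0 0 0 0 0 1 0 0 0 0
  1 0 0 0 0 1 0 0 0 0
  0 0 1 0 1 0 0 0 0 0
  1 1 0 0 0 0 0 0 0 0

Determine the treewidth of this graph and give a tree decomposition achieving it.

Treewidth 1.
One optimal decomposition is:
Bags: B1 = {5, 9}  B2 = {3, 9}  B3 = {3, 4}  B4 = {2, 4}  B5 = {2, 10}  B6 = {1, 10}  B7 = {1, 8}  B8 = {6, 8}  B9 = {6, 7}
Tree: B1–B2, B2–B3, B3–B4, B4–B5, B5–B6, B6–B7, B7–B8, B8–B9

The largest bag has 2 vertices, giving width 1; this decomposition certifies tw(G) ≤ 1. Any graph with an edge has treewidth ≥ 1, and G has the edge 5–9. Combining the bounds, tw(G) = 1.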